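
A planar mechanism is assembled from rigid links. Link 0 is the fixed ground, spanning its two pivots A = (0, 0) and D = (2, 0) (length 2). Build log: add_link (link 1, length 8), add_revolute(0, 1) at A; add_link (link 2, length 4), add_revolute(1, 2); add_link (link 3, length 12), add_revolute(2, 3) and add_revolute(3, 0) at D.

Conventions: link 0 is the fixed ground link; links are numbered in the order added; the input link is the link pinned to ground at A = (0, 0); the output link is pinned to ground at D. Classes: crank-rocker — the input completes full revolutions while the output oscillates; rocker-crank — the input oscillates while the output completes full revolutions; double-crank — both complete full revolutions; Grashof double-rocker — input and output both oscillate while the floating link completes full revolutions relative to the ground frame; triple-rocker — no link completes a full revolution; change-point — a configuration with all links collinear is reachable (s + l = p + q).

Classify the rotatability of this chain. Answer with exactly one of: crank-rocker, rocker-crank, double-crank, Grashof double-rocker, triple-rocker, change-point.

lengths: ground=2, input=8, coupler=4, output=12
sorted: s=2 (shortest), l=12 (longest), p+q=12
s + l = 14 vs p + q = 12
s + l > p + q → non-Grashof → no link fully rotates → triple-rocker

triple-rocker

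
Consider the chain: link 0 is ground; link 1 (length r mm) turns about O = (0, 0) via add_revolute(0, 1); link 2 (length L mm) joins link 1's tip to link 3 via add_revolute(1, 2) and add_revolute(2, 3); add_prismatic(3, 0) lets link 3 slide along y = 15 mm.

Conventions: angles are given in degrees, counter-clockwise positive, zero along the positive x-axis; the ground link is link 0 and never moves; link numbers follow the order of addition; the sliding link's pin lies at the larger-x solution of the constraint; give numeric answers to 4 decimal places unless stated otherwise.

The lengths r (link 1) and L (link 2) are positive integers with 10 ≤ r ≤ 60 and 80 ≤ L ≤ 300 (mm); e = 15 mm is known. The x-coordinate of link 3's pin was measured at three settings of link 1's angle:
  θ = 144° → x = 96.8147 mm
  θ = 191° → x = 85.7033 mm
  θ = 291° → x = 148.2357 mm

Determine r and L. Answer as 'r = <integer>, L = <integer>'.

constraint per measurement: (x − r cos θ)² + (r sin θ − e)² = L²
subtracting the θ₁ and θ₂ equations cancels the r² and L² terms:
r = (x₁² − x₂²) / (2[(x₁cos θ₁ + e sin θ₁) − (x₂cos θ₂ + e sin θ₂)]) = 58.0005 → r = 58
L² = (x₁ − r cos θ₁)² + (r sin θ₁ − e)² = 21025.0094 → L = 145.0000 → L = 145
check at θ₃=291°: x = 148.2357 (printed 148.2357) ✓

r = 58, L = 145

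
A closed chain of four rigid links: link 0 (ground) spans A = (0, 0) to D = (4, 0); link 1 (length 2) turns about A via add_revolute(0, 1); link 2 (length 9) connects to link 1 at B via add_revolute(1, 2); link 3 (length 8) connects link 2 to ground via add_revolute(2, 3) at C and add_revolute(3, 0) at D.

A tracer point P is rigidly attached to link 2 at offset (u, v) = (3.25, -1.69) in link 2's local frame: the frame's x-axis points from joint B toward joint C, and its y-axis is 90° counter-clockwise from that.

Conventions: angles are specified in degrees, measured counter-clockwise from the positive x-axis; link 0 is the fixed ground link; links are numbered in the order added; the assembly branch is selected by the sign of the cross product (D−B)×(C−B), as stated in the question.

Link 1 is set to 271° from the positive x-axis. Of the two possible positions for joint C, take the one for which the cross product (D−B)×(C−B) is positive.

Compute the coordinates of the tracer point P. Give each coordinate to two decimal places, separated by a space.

A=(0,0), D=(4.00,0)
B = A + 2.00·(cos271°, sin271°) = (0.0349, -1.9997)
|BD| = 4.4408
circle(B,9.00) ∩ circle(D,8.00): a=4.1345, h=7.9941
  candidates: C₊=(0.1267,6.9998) cross=35.500; C₋=(7.3262,-7.2757) cross=-35.500
  branch + wants cross > 0 → take C=(0.1267,6.9998) (cross=35.500)
ex = (C−B)/|BC| = (0.0102,0.9999); ey = (-0.9999,0.0102)
P = B + 3.25·ex + -1.69·ey = (1.7580,1.2329)

1.76 1.23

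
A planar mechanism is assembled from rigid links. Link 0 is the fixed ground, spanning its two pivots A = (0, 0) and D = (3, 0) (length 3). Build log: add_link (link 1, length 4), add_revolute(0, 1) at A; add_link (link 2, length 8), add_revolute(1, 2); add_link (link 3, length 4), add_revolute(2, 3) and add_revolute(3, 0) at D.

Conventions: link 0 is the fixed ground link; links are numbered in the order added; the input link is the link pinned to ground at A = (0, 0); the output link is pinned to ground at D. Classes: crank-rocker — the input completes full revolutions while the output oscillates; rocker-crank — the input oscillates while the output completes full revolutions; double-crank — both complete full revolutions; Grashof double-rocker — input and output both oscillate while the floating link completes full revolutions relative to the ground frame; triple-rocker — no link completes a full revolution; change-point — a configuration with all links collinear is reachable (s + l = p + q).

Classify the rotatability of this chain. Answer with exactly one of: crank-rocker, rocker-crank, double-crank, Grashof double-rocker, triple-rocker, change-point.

lengths: ground=3, input=4, coupler=8, output=4
sorted: s=3 (shortest), l=8 (longest), p+q=8
s + l = 11 vs p + q = 8
s + l > p + q → non-Grashof → no link fully rotates → triple-rocker

triple-rocker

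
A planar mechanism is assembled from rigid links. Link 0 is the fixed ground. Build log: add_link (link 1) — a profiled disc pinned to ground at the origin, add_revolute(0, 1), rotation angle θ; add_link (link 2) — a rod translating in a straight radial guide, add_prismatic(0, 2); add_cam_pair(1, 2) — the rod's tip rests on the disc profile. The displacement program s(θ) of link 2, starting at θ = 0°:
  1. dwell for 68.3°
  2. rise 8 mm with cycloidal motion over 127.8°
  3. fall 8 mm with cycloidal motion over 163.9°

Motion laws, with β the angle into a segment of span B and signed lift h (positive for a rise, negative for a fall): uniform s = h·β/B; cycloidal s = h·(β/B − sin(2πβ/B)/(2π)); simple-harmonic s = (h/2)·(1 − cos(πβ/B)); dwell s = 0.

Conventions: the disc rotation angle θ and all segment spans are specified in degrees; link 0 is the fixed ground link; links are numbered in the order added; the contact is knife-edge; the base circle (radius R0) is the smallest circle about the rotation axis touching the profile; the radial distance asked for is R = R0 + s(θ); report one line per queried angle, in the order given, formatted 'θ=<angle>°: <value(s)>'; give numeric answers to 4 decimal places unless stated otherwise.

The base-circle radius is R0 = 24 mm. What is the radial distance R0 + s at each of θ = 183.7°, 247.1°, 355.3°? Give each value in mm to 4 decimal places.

seg 1 [0°–68.3°] dwell: s stays 0.0000
seg 2 [68.3°–196.1°] cycloidal, h=8: θ=183.7° here. β=115.4, B=127.8. 8·(0.9030 − sin(2π·0.9030)/(2π)) = 7.9528 → s = 7.9528
seg 2 [68.3°–196.1°] cycloidal, h=8: full span → s += 8 → s = 8.0000
seg 3 [196.1°–360°] cycloidal, h=-8: θ=247.1° here. β=51, B=163.9. -8·(0.3112 − sin(2π·0.3112)/(2π)) = -1.3090 → s = 6.6910
seg 3 [196.1°–360°] cycloidal, h=-8: θ=355.3° here. β=159.2, B=163.9. -8·(0.9713 − sin(2π·0.9713)/(2π)) = -7.9988 → s = 0.0012
θ=183.7°: R = R0 + s = 24 + 7.9528 = 31.9528
θ=247.1°: R = R0 + s = 24 + 6.6910 = 30.6910
θ=355.3°: R = R0 + s = 24 + 0.0012 = 24.0012

θ=183.7°: 31.9528
θ=247.1°: 30.6910
θ=355.3°: 24.0012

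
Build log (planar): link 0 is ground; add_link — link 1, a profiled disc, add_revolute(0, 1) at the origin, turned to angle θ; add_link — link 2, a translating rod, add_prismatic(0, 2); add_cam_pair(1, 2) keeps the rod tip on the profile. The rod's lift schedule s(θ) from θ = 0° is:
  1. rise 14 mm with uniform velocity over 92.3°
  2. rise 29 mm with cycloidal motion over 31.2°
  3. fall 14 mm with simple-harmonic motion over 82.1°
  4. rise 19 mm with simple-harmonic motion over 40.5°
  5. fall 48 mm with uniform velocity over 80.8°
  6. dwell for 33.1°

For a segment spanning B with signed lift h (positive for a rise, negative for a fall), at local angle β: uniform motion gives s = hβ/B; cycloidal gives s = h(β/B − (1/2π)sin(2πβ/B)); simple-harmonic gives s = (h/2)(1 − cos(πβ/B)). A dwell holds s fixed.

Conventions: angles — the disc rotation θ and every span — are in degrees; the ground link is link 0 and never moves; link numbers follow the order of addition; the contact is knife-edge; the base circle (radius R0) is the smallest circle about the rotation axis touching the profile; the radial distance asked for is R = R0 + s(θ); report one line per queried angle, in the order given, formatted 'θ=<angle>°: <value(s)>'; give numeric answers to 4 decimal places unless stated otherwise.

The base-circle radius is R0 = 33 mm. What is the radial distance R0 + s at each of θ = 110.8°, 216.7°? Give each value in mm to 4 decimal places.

seg 1 [0°–92.3°] uniform, h=14: full span → s += 14 → s = 14.0000
seg 2 [92.3°–123.5°] cycloidal, h=29: θ=110.8° here. β=18.5, B=31.2. 29·(0.5929 − sin(2π·0.5929)/(2π)) = 19.7404 → s = 33.7404
seg 2 [92.3°–123.5°] cycloidal, h=29: full span → s += 29 → s = 43.0000
seg 3 [123.5°–205.6°] simple-harmonic, h=-14: full span → s += -14 → s = 29.0000
seg 4 [205.6°–246.1°] simple-harmonic, h=19: θ=216.7° here. β=11.1, B=40.5. 19/2·(1 − cos(π·0.2741)) = 3.3093 → s = 32.3093
θ=110.8°: R = R0 + s = 33 + 33.7404 = 66.7404
θ=216.7°: R = R0 + s = 33 + 32.3093 = 65.3093

θ=110.8°: 66.7404
θ=216.7°: 65.3093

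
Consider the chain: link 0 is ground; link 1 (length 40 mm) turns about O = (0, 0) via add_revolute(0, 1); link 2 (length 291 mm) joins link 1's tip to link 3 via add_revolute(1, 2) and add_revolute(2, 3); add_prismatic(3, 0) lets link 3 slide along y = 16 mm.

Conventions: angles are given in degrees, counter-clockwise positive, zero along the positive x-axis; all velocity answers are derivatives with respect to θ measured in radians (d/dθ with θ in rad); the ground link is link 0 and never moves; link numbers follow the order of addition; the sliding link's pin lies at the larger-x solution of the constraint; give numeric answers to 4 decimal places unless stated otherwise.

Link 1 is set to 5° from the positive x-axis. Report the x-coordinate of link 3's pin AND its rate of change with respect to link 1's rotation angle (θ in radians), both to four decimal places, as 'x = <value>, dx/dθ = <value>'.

geometry: r = 40 mm, L = 291 mm, e = 16 mm
crank pin P = (r cos θ, r sin θ) = (39.847788, 3.486230)
h = r sin θ − e = 3.486230 − 16 = -12.513770
x = r cos θ + √(L² − h²) = 39.847788 + 290.730813 = 330.578601
dx/dθ = −r sin θ − h·r cos θ/√(L² − h²) (θ in radians; h = -12.513770) = -1.771083

x = 330.5786, dx/dθ = -1.7711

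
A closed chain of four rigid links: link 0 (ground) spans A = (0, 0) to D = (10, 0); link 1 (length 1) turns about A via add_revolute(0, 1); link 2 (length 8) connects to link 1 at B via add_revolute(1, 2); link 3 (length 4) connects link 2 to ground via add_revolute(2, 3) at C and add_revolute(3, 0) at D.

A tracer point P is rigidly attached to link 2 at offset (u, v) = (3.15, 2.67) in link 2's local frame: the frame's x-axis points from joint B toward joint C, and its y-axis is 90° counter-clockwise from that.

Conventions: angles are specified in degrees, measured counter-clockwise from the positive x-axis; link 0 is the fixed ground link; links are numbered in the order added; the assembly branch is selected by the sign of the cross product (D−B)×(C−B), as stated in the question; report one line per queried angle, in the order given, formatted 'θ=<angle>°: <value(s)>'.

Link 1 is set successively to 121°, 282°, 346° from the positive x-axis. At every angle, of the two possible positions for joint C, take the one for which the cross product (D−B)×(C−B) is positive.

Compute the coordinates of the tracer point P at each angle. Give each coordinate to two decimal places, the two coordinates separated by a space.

A=(0,0), D=(10.00,0)
θ=121°: B = A + 1.00·(cos121°, sin121°) = (-0.5150, 0.8572)
θ=121°: |BD| = 10.5499
θ=121°: circle(B,8.00) ∩ circle(D,4.00): a=7.5499, h=2.6457
θ=121°:   candidates: C₊=(7.2248,2.8807) cross=27.912; C₋=(6.7949,-2.3932) cross=-27.912
θ=121°:   branch + wants cross > 0 → take C=(7.2248,2.8807) (cross=27.912)
θ=121°: ex = (C−B)/|BC| = (0.9675,0.2529); ey = (-0.2529,0.9675)
θ=121°: P = B + 3.15·ex + 2.67·ey = (1.8572,4.2371)
θ=282°: B = A + 1.00·(cos282°, sin282°) = (0.2079, -0.9781)
θ=282°: |BD| = 9.8408
θ=282°: circle(B,8.00) ∩ circle(D,4.00): a=7.3592, h=3.1372
θ=282°:   candidates: C₊=(7.2189,2.8750) cross=30.872; C₋=(7.8425,-3.3683) cross=-30.872
θ=282°:   branch + wants cross > 0 → take C=(7.2189,2.8750) (cross=30.872)
θ=282°: ex = (C−B)/|BC| = (0.8764,0.4816); ey = (-0.4816,0.8764)
θ=282°: P = B + 3.15·ex + 2.67·ey = (1.6825,2.8789)
θ=346°: B = A + 1.00·(cos346°, sin346°) = (0.9703, -0.2419)
θ=346°: |BD| = 9.0329
θ=346°: circle(B,8.00) ∩ circle(D,4.00): a=7.1734, h=3.5415
θ=346°:   candidates: C₊=(8.0463,3.4904) cross=31.990; C₋=(8.2360,-3.5900) cross=-31.990
θ=346°:   branch + wants cross > 0 → take C=(8.0463,3.4904) (cross=31.990)
θ=346°: ex = (C−B)/|BC| = (0.8845,0.4665); ey = (-0.4665,0.8845)
θ=346°: P = B + 3.15·ex + 2.67·ey = (2.5108,3.5893)

θ=121°: 1.86 4.24
θ=282°: 1.68 2.88
θ=346°: 2.51 3.59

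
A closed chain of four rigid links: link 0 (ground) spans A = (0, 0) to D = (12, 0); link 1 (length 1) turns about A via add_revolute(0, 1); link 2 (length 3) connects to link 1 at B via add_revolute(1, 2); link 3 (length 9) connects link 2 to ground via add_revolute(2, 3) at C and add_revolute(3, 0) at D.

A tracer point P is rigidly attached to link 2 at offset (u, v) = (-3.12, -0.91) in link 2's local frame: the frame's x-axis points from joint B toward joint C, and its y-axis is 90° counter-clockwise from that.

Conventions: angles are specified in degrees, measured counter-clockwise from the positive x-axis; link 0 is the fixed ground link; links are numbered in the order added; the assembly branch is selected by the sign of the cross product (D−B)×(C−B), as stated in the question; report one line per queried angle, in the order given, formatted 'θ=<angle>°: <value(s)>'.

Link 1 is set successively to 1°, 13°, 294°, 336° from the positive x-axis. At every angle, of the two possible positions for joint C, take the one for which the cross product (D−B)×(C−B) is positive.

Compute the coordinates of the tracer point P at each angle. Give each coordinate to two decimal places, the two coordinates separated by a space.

A=(0,0), D=(12.00,0)
θ=1°: B = A + 1.00·(cos1°, sin1°) = (0.9998, 0.0175)
θ=1°: |BD| = 11.0002
θ=1°: circle(B,3.00) ∩ circle(D,9.00): a=2.2274, h=2.0096
θ=1°:   candidates: C₊=(3.2304,2.0236) cross=22.106; C₋=(3.2241,-1.9957) cross=-22.106
θ=1°:   branch + wants cross > 0 → take C=(3.2304,2.0236) (cross=22.106)
θ=1°: ex = (C−B)/|BC| = (0.7435,0.6687); ey = (-0.6687,0.7435)
θ=1°: P = B + -3.12·ex + -0.91·ey = (-0.7114,-2.7455)
θ=13°: B = A + 1.00·(cos13°, sin13°) = (0.9744, 0.2250)
θ=13°: |BD| = 11.0279
θ=13°: circle(B,3.00) ∩ circle(D,9.00): a=2.2495, h=1.9849
θ=13°:   candidates: C₊=(3.2639,2.1635) cross=21.889; C₋=(3.1829,-1.8054) cross=-21.889
θ=13°:   branch + wants cross > 0 → take C=(3.2639,2.1635) (cross=21.889)
θ=13°: ex = (C−B)/|BC| = (0.7632,0.6462); ey = (-0.6462,0.7632)
θ=13°: P = B + -3.12·ex + -0.91·ey = (-0.8187,-2.4856)
θ=294°: B = A + 1.00·(cos294°, sin294°) = (0.4067, -0.9135)
θ=294°: |BD| = 11.6292
θ=294°: circle(B,3.00) ∩ circle(D,9.00): a=2.7189, h=1.2678
θ=294°:   candidates: C₊=(3.0177,0.5639) cross=14.744; C₋=(3.2169,-1.9638) cross=-14.744
θ=294°:   branch + wants cross > 0 → take C=(3.0177,0.5639) (cross=14.744)
θ=294°: ex = (C−B)/|BC| = (0.8703,0.4925); ey = (-0.4925,0.8703)
θ=294°: P = B + -3.12·ex + -0.91·ey = (-1.8605,-3.2421)
θ=336°: B = A + 1.00·(cos336°, sin336°) = (0.9135, -0.4067)
θ=336°: |BD| = 11.0939
θ=336°: circle(B,3.00) ∩ circle(D,9.00): a=2.3019, h=1.9238
θ=336°:   candidates: C₊=(3.1434,1.6002) cross=21.343; C₋=(3.2845,-2.2449) cross=-21.343
θ=336°:   branch + wants cross > 0 → take C=(3.1434,1.6002) (cross=21.343)
θ=336°: ex = (C−B)/|BC| = (0.7433,0.6690); ey = (-0.6690,0.7433)
θ=336°: P = B + -3.12·ex + -0.91·ey = (-0.7967,-3.1703)

θ=1°: -0.71 -2.75
θ=13°: -0.82 -2.49
θ=294°: -1.86 -3.24
θ=336°: -0.80 -3.17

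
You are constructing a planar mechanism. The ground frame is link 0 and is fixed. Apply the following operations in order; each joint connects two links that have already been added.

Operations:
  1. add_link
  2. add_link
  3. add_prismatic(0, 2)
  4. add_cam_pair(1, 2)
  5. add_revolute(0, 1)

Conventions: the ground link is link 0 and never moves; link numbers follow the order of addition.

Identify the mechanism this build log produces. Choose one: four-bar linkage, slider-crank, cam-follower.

links: 3 (incl. ground); joints: 1 revolute, 1 prismatic, 1 higher (cam) pair, forming one closed loop
3 links, revolute + prismatic + higher pair in one loop → cam-follower

cam-follower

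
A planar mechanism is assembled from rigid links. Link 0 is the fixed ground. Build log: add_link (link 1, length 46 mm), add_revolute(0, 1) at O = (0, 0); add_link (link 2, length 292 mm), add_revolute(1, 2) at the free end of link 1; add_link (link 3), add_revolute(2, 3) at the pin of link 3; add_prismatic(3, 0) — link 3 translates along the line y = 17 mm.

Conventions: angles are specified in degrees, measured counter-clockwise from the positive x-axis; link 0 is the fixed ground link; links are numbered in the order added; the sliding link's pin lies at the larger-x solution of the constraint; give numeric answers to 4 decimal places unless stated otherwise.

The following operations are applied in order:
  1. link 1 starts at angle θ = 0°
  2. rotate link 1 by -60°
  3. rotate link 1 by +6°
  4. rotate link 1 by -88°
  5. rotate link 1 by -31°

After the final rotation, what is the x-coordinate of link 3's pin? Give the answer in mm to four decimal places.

geometry: r = 46 mm, L = 292 mm, e = 17 mm; θ starts at 0°
rotate link 1 by -60°: θ ← 0° -60° = -60°
rotate link 1 by +6°: θ ← -60° +6° = -54°
rotate link 1 by -88°: θ ← -54° -88° = -142°
rotate link 1 by -31°: θ ← -142° -31° = -173°
crank pin P = (r cos θ, r sin θ) = (-45.657123, -5.605990)
h = r sin θ − e = -5.605990 − 17 = -22.605990
x = r cos θ + √(L² − h²) = -45.657123 + 291.123632 = 245.466509

245.4665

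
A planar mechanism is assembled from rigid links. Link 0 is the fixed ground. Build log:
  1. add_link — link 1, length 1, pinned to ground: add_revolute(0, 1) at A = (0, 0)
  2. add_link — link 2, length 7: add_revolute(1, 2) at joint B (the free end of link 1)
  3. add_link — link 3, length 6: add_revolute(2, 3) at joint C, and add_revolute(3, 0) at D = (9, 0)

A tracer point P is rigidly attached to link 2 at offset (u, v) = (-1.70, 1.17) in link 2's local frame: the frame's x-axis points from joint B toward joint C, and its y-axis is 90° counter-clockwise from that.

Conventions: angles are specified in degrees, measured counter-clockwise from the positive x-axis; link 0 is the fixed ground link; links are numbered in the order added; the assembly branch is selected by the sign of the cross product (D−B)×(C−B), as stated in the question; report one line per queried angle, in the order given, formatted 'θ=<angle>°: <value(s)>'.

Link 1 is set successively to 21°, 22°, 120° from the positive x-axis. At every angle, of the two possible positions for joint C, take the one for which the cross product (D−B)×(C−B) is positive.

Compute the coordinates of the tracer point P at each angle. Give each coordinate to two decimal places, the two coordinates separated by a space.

A=(0,0), D=(9.00,0)
θ=21°: B = A + 1.00·(cos21°, sin21°) = (0.9336, 0.3584)
θ=21°: |BD| = 8.0744
θ=21°: circle(B,7.00) ∩ circle(D,6.00): a=4.8422, h=5.0550
θ=21°:   candidates: C₊=(5.9954,5.1935) cross=40.816; C₋=(5.5467,-4.9066) cross=-40.816
θ=21°:   branch + wants cross > 0 → take C=(5.9954,5.1935) (cross=40.816)
θ=21°: ex = (C−B)/|BC| = (0.7231,0.6907); ey = (-0.6907,0.7231)
θ=21°: P = B + -1.70·ex + 1.17·ey = (-1.1039,0.0302)
θ=22°: B = A + 1.00·(cos22°, sin22°) = (0.9272, 0.3746)
θ=22°: |BD| = 8.0815
θ=22°: circle(B,7.00) ∩ circle(D,6.00): a=4.8451, h=5.0523
θ=22°:   candidates: C₊=(6.0012,5.1969) cross=40.830; C₋=(5.5328,-4.8968) cross=-40.830
θ=22°:   branch + wants cross > 0 → take C=(6.0012,5.1969) (cross=40.830)
θ=22°: ex = (C−B)/|BC| = (0.7249,0.6889); ey = (-0.6889,0.7249)
θ=22°: P = B + -1.70·ex + 1.17·ey = (-1.1111,0.0516)
θ=120°: B = A + 1.00·(cos120°, sin120°) = (-0.5000, 0.8660)
θ=120°: |BD| = 9.5394
θ=120°: circle(B,7.00) ∩ circle(D,6.00): a=5.4511, h=4.3916
θ=120°:   candidates: C₊=(5.3273,4.7446) cross=41.893; C₋=(4.5299,-4.0023) cross=-41.893
θ=120°:   branch + wants cross > 0 → take C=(5.3273,4.7446) (cross=41.893)
θ=120°: ex = (C−B)/|BC| = (0.8325,0.5541); ey = (-0.5541,0.8325)
θ=120°: P = B + -1.70·ex + 1.17·ey = (-2.5635,0.8981)

θ=21°: -1.10 0.03
θ=22°: -1.11 0.05
θ=120°: -2.56 0.90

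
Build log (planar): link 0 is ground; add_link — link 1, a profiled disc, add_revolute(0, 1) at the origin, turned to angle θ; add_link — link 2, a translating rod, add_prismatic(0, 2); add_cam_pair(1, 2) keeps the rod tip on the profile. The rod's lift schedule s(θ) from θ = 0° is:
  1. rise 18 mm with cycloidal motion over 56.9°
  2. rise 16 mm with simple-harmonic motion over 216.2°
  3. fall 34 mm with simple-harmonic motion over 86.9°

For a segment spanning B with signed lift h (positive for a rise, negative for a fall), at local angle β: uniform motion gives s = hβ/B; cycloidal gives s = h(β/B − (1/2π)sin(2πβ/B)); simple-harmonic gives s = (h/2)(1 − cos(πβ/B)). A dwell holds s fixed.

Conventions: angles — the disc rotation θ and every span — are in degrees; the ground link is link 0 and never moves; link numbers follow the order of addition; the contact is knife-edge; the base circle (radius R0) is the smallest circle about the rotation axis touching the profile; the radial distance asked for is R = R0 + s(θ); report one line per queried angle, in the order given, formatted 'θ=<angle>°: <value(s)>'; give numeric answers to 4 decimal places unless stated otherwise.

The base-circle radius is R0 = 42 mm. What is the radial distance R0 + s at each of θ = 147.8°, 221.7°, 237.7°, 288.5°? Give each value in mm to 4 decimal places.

seg 1 [0°–56.9°] cycloidal, h=18: full span → s += 18 → s = 18.0000
seg 2 [56.9°–273.1°] simple-harmonic, h=16: θ=147.8° here. β=90.9, B=216.2. 16/2·(1 − cos(π·0.4204)) = 6.0213 → s = 24.0213
seg 2 [56.9°–273.1°] simple-harmonic, h=16: θ=221.7° here. β=164.8, B=216.2. 16/2·(1 − cos(π·0.7623)) = 13.8704 → s = 31.8704
seg 2 [56.9°–273.1°] simple-harmonic, h=16: θ=237.7° here. β=180.8, B=216.2. 16/2·(1 − cos(π·0.8363)) = 14.9647 → s = 32.9647
seg 2 [56.9°–273.1°] simple-harmonic, h=16: full span → s += 16 → s = 34.0000
seg 3 [273.1°–360°] simple-harmonic, h=-34: θ=288.5° here. β=15.4, B=86.9. -34/2·(1 − cos(π·0.1772)) = -2.5673 → s = 31.4327
θ=147.8°: R = R0 + s = 42 + 24.0213 = 66.0213
θ=221.7°: R = R0 + s = 42 + 31.8704 = 73.8704
θ=237.7°: R = R0 + s = 42 + 32.9647 = 74.9647
θ=288.5°: R = R0 + s = 42 + 31.4327 = 73.4327

θ=147.8°: 66.0213
θ=221.7°: 73.8704
θ=237.7°: 74.9647
θ=288.5°: 73.4327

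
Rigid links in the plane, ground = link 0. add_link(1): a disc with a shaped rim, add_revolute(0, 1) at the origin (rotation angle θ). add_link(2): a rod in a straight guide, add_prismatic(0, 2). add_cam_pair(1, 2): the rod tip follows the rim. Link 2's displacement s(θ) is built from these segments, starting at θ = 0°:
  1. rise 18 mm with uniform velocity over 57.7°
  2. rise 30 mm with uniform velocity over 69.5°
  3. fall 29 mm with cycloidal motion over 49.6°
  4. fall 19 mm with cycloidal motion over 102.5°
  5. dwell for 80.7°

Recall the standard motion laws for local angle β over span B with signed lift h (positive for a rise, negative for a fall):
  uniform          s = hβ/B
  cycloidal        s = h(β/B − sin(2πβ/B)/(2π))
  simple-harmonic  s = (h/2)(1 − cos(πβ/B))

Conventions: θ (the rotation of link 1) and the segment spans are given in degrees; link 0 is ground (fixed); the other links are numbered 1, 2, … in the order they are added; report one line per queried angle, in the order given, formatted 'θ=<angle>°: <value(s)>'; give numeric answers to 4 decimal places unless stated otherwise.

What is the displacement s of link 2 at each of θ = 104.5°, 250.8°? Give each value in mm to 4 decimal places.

segment 1 (0° to 57.7°, uniform, h = 18) is passed completely: s = 0.0000 + (18) = 18.0000
θ = 104.5° falls in segment 2 (57.7° to 127.2°, uniform, h = 30): β = 104.5 − 57.7 = 46.8°, B = 69.5°; Δs = 30·46.8/69.5 = 20.2014; s = 18.0000 + 20.2014 = 38.2014
segment 2 (57.7° to 127.2°, uniform, h = 30) is passed completely: s = 18.0000 + (30) = 48.0000
segment 3 (127.2° to 176.8°, cycloidal, h = -29) is passed completely: s = 48.0000 + (-29) = 19.0000
θ = 250.8° falls in segment 4 (176.8° to 279.3°, cycloidal, h = -19): β = 250.8 − 176.8 = 74°, B = 102.5°; Δs = -19·(0.7220 − sin(2π·0.7220)/(2π)) = -16.6942; s = 19.0000 − 16.6942 = 2.3058

θ=104.5°: 38.2014
θ=250.8°: 2.3058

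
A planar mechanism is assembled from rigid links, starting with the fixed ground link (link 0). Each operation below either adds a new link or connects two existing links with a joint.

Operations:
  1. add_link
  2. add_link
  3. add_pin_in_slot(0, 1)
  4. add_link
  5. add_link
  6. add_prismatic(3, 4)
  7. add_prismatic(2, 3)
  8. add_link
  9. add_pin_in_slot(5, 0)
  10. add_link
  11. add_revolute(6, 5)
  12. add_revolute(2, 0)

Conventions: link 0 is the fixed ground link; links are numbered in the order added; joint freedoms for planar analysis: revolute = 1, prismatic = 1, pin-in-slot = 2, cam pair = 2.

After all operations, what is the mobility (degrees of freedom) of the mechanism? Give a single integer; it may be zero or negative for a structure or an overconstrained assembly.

ground; <1,0,0>
#1 <2,0,0>
#2 <3,0,0>
PS:0↔1 J2 <3,0,1>
#3 <4,0,1>
#4 <5,0,1>
P:3↔4 J1 <5,1,1>
P:2↔3 J1 <5,2,1>
#5 <6,2,1>
PS:5↔0 J2 <6,2,2>
#6 <7,2,2>
R:6↔5 J1 <7,3,2>
R:2↔0 J1 <7,4,2>
3×6 − 2×4 − 1×2 = 8

M = 8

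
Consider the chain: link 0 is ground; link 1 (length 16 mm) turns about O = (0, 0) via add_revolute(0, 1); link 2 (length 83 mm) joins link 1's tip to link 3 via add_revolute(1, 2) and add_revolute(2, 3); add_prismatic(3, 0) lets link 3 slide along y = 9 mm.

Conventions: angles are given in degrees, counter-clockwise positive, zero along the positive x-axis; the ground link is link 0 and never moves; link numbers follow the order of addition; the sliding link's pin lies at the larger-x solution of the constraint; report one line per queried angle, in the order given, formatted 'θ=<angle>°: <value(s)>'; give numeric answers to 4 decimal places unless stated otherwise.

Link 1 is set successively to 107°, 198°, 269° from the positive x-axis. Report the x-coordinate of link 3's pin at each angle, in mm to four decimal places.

geometry: r = 16 mm, L = 83 mm, e = 9 mm
θ=107°: crank pin P = (r cos θ, r sin θ) = (-4.677947, 15.300876)
θ=107°: h = r sin θ − e = 15.300876 − 9 = 6.300876
θ=107°: x = r cos θ + √(L² − h²) = -4.677947 + 82.760492 = 78.082544
θ=198°: crank pin P = (r cos θ, r sin θ) = (-15.216904, -4.944272)
θ=198°: h = r sin θ − e = -4.944272 − 9 = -13.944272
θ=198°: x = r cos θ + √(L² − h²) = -15.216904 + 81.820274 = 66.603370
θ=269°: crank pin P = (r cos θ, r sin θ) = (-0.279239, -15.997563)
θ=269°: h = r sin θ − e = -15.997563 − 9 = -24.997563
θ=269°: x = r cos θ + √(L² − h²) = -0.279239 + 79.146205 = 78.866967

θ=107°: 78.0825
θ=198°: 66.6034
θ=269°: 78.8670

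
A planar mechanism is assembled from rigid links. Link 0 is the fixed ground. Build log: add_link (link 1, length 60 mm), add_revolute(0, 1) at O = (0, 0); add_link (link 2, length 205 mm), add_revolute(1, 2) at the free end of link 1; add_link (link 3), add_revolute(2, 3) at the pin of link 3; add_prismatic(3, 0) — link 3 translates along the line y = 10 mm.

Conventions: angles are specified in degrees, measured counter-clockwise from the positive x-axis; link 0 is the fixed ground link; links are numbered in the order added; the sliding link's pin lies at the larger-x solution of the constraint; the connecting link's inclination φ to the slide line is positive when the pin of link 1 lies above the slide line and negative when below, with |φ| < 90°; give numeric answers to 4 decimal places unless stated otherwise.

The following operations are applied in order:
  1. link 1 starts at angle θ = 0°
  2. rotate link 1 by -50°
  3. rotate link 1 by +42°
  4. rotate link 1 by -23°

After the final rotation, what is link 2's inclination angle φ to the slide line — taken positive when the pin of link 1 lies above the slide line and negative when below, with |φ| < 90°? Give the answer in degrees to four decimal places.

geometry: r = 60 mm, L = 205 mm, e = 10 mm; θ starts at 0°
rotate link 1 by -50°: θ ← 0° -50° = -50°
rotate link 1 by +42°: θ ← -50° +42° = -8°
rotate link 1 by -23°: θ ← -8° -23° = -31°
h = r sin θ − e = -30.902284 − 10 = -40.902284
sin φ = h / L = -40.902284 / 205 = -0.19952334
φ = arcsin(-0.19952334) = -11.509087°

-11.5091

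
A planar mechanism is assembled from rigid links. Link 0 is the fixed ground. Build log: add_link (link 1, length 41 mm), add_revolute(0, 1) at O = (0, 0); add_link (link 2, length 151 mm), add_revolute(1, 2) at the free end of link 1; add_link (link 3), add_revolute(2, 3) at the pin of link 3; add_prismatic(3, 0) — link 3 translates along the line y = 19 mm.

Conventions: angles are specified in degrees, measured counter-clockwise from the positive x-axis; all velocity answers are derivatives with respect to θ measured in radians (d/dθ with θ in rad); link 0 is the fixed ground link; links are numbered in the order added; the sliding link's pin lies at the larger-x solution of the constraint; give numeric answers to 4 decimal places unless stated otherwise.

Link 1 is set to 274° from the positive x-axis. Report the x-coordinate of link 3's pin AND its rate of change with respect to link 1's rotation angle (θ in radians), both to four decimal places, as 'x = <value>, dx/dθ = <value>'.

geometry: r = 41 mm, L = 151 mm, e = 19 mm
crank pin P = (r cos θ, r sin θ) = (2.860015, -40.900126)
h = r sin θ − e = -40.900126 − 19 = -59.900126
x = r cos θ + √(L² − h²) = 2.860015 + 138.610876 = 141.470891
dx/dθ = −r sin θ − h·r cos θ/√(L² − h²) (θ in radians; h = -59.900126) = 42.136070

x = 141.4709, dx/dθ = 42.1361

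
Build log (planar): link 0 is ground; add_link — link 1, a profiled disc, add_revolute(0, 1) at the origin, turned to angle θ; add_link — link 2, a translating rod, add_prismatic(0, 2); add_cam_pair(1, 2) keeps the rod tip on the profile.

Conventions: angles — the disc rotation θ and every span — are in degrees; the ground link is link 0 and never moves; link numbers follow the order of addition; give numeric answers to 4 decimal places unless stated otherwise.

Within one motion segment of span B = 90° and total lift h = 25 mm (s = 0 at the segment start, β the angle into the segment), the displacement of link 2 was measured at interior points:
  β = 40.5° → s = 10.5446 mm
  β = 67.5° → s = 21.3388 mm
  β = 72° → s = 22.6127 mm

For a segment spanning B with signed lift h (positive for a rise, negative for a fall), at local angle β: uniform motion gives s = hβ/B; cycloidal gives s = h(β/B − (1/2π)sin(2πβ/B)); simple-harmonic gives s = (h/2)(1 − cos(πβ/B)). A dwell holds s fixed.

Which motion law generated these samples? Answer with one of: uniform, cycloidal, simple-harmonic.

candidates at β/B = r: uniform s = h·r (linear in β); cycloidal s = h·(r − sin(2πr)/(2π)); simple-harmonic s = (h/2)(1 − cos(πr))
β=40.5°: printed 10.5446 | uniform 11.2500, cycloidal 10.0205, simple-harmonic 10.5446
β=67.5°: printed 21.3388 | uniform 18.7500, cycloidal 22.7289, simple-harmonic 21.3388
β=72°: printed 22.6127 | uniform 20.0000, cycloidal 23.7841, simple-harmonic 22.6127
only one law matches every sample → simple-harmonic

simple-harmonic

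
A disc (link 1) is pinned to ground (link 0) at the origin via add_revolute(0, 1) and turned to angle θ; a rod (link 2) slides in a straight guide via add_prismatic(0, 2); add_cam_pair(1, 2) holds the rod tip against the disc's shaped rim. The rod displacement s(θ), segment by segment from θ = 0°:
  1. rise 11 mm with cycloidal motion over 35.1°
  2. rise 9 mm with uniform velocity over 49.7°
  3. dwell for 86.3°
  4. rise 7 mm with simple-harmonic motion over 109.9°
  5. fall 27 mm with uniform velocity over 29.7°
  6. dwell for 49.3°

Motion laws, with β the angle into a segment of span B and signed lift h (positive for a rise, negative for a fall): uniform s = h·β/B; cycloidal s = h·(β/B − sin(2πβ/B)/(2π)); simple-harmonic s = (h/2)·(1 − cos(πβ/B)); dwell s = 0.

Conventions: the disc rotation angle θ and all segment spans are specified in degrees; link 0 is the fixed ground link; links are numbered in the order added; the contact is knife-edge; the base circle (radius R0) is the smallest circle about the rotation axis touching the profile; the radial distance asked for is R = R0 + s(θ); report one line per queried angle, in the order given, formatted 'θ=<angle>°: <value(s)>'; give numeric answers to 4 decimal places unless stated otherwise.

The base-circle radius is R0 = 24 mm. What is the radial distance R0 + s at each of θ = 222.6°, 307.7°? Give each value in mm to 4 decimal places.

segment 1 (0° to 35.1°, cycloidal, h = 11) is passed completely: s = 0.0000 + (11) = 11.0000
segment 2 (35.1° to 84.8°, uniform, h = 9) is passed completely: s = 11.0000 + (9) = 20.0000
segment 3 (84.8° to 171.1°, dwell): s unchanged at 20.0000
θ = 222.6° falls in segment 4 (171.1° to 281°, simple-harmonic, h = 7): β = 222.6 − 171.1 = 51.5°, B = 109.9°; Δs = 7/2·(1 − cos(π·0.4686)) = 3.1554; s = 20.0000 + 3.1554 = 23.1554
segment 4 (171.1° to 281°, simple-harmonic, h = 7) is passed completely: s = 20.0000 + (7) = 27.0000
θ = 307.7° falls in segment 5 (281° to 310.7°, uniform, h = -27): β = 307.7 − 281 = 26.7°, B = 29.7°; Δs = -27·26.7/29.7 = -24.2727; s = 27.0000 − 24.2727 = 2.7273
θ=222.6°: R = R0 + s = 24 + 23.1554 = 47.1554
θ=307.7°: R = R0 + s = 24 + 2.7273 = 26.7273

θ=222.6°: 47.1554
θ=307.7°: 26.7273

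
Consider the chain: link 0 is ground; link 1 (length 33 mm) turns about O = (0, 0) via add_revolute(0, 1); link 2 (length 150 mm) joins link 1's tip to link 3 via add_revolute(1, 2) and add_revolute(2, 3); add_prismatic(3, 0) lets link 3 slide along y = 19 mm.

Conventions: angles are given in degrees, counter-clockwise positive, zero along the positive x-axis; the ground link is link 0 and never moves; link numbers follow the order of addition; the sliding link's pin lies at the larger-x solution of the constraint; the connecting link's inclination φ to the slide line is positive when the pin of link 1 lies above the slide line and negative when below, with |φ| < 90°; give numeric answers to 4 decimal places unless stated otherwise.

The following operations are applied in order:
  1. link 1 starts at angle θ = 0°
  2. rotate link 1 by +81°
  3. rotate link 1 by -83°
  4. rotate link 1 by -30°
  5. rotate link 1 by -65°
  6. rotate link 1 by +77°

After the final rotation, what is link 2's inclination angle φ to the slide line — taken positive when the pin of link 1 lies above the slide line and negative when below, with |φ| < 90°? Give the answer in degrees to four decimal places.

geometry: r = 33 mm, L = 150 mm, e = 19 mm; θ starts at 0°
rotate link 1 by +81°: θ ← 0° +81° = 81°
rotate link 1 by -83°: θ ← 81° -83° = -2°
rotate link 1 by -30°: θ ← -2° -30° = -32°
rotate link 1 by -65°: θ ← -32° -65° = -97°
rotate link 1 by +77°: θ ← -97° +77° = -20°
h = r sin θ − e = -11.286665 − 19 = -30.286665
sin φ = h / L = -30.286665 / 150 = -0.20191110
φ = arcsin(-0.20191110) = -11.648737°

-11.6487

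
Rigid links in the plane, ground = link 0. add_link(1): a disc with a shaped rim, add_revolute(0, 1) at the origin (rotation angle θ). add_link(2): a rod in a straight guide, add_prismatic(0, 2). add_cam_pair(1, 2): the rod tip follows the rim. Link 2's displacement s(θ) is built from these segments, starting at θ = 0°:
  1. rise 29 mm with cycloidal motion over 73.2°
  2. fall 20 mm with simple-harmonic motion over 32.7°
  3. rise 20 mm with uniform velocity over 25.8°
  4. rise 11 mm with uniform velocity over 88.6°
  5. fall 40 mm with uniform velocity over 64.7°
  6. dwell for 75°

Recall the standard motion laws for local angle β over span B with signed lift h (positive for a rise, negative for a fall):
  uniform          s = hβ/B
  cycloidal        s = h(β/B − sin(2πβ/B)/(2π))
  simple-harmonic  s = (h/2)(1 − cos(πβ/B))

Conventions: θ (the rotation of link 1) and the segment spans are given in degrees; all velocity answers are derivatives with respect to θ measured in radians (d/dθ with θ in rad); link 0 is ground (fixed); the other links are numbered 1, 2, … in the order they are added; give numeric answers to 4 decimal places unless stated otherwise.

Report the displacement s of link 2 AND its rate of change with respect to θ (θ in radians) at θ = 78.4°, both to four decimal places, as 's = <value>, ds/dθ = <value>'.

segment 1 (0° to 73.2°, cycloidal, h = 29) is passed completely: s = 0.0000 + (29) = 29.0000
θ = 78.4° falls in segment 2 (73.2° to 105.9°, simple-harmonic, h = -20): β = 78.4 − 73.2 = 5.2°, B = 32.7°; Δs = -20/2·(1 − cos(π·0.1590)) = -1.2222; s = 29.0000 − 1.2222 = 27.7778
velocity in seg [73.2°–105.9°] (simple-harmonic), θ in radians: β = 5.2° = 0.0908 rad, B = 32.7° = 0.5707 rad; ds/dθ = (πh/(2B)) sin(πβ/B) = (π·(-20)/(2·0.5707)) sin(π·0.1590) = -26.370129 mm/rad

s = 27.7778, ds/dθ = -26.3701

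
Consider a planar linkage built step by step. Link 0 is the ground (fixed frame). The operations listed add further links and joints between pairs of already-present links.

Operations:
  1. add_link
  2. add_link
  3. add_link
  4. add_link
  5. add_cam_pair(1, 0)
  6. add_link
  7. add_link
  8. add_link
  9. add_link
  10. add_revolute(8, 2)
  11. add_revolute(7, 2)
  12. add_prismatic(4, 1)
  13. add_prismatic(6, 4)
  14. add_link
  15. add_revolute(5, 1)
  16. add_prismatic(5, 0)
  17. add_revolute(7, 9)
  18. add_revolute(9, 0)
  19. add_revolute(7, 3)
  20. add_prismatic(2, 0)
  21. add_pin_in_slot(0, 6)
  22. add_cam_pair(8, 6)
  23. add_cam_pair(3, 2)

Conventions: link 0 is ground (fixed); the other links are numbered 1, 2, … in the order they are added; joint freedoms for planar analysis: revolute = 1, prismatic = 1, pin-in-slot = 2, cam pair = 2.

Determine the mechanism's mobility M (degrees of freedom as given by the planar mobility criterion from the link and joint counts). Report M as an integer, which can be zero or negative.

ground; <1,0,0>
#1 <2,0,0>
#2 <3,0,0>
#3 <4,0,0>
#4 <5,0,0>
C:1↔0 J2 <5,0,1>
#5 <6,0,1>
#6 <7,0,1>
#7 <8,0,1>
#8 <9,0,1>
R:8↔2 J1 <9,1,1>
R:7↔2 J1 <9,2,1>
P:4↔1 J1 <9,3,1>
P:6↔4 J1 <9,4,1>
#9 <10,4,1>
R:5↔1 J1 <10,5,1>
P:5↔0 J1 <10,6,1>
R:7↔9 J1 <10,7,1>
R:9↔0 J1 <10,8,1>
R:7↔3 J1 <10,9,1>
P:2↔0 J1 <10,10,1>
PS:0↔6 J2 <10,10,2>
C:8↔6 J2 <10,10,3>
C:3↔2 J2 <10,10,4>
3×9 − 2×10 − 1×4 = 3

M = 3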